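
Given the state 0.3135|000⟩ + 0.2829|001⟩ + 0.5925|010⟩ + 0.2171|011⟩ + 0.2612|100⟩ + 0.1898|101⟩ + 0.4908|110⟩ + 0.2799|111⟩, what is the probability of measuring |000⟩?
0.09828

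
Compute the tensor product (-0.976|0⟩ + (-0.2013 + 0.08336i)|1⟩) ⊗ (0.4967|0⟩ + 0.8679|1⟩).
-0.4848|00⟩ - 0.8471|01⟩ + (-0.09999 + 0.0414i)|10⟩ + (-0.1747 + 0.07235i)|11⟩

amp(|b₁b₂…⟩) = product of the factor amplitudes for bits b₁, b₂, …; only kets whose every factor amplitude is nonzero survive.
|00⟩: (-0.976)(0.4967) = -0.4848
|01⟩: (-0.976)(0.8679) = -0.8471
|10⟩: (-0.2013 + 0.08336i)(0.4967) = (-0.09999 + 0.0414i)
|11⟩: (-0.2013 + 0.08336i)(0.8679) = (-0.1747 + 0.07235i)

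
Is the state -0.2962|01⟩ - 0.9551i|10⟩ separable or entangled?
Entangled

Writing the state as a|00⟩ + b|01⟩ + c|10⟩ + d|11⟩, it is a product state iff ad − bc = 0.
Here (a, b, c, d) = (0, -0.2962, -0.9551i, 0): ad − bc = (0)(0) − (-0.2962)(-0.9551i) = -0.2829i ≠ 0, so the state is entangled.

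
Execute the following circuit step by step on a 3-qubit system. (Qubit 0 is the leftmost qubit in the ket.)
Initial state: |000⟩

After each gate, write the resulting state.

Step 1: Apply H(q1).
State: 1/√2|000⟩ + 1/√2|010⟩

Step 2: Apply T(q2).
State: 1/√2|000⟩ + 1/√2|010⟩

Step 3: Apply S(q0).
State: 1/√2|000⟩ + 1/√2|010⟩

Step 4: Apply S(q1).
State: 1/√2|000⟩ + (1/√2)i|010⟩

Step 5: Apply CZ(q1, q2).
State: 1/√2|000⟩ + (1/√2)i|010⟩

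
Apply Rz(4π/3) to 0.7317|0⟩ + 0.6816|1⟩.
(-0.3659 - 0.6337i)|0⟩ + (-0.3408 + 0.5903i)|1⟩

Rz(4π/3) = [[e^(−iθ/2), 0], [0, e^(iθ/2)]] with e^(±iθ/2) = cos(θ/2) ± i·sin(θ/2); θ = 4π/3, cos(θ/2) ≈ -0.5, sin(θ/2) ≈ 0.866025.
With a = amp(|0⟩) = 0.7317 and b = amp(|1⟩) = 0.6816:
new amp(|0⟩) = (-0.5 - 0.866025i)·a = (-0.3659 - 0.6337i)
new amp(|1⟩) = (-0.5 + 0.866025i)·b = (-0.3408 + 0.5903i)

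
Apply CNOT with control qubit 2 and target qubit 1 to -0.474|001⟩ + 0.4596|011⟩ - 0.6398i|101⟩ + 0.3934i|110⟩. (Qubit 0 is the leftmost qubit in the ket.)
0.4596|001⟩ - 0.474|011⟩ + 0.3934i|110⟩ - 0.6398i|111⟩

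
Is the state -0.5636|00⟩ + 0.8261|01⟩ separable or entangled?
Separable

Writing the state as a|00⟩ + b|01⟩ + c|10⟩ + d|11⟩, it is a product state iff ad − bc = 0.
Here (a, b, c, d) = (-0.5636, 0.8261, 0, 0): ad − bc = (-0.5636)(0) − (0.8261)(0) = 0, so the state is separable.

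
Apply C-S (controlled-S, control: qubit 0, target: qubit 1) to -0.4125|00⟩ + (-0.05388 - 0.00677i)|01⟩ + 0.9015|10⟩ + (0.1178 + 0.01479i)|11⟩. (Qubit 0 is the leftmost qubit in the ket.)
-0.4125|00⟩ + (-0.05388 - 0.00677i)|01⟩ + 0.9015|10⟩ + (-0.01479 + 0.1178i)|11⟩

C-S leaves the control-|0⟩ kets |00⟩, |01⟩ unchanged and applies S to qubit 1 on the control-|1⟩ pair (|10⟩, |11⟩).
S = [[1, 0], [0, i]].
With a = amp(|10⟩) = 0.9015 and b = amp(|11⟩) = (0.1178 + 0.01479i):
new amp(|10⟩) = (1)·a = 0.9015
new amp(|11⟩) = (i)·b = (-0.01479 + 0.1178i)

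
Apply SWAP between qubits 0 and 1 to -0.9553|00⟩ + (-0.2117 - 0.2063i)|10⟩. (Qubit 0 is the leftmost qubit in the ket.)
-0.9553|00⟩ + (-0.2117 - 0.2063i)|01⟩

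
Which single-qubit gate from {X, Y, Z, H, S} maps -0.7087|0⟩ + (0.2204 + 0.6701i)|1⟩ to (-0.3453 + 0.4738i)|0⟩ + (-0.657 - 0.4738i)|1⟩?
H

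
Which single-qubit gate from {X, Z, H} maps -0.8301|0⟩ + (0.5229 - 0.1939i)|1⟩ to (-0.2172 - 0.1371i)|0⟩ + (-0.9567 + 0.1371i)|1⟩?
H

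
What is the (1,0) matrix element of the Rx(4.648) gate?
-0.7295i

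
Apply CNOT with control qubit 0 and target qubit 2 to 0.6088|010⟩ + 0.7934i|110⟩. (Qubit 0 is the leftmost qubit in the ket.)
0.6088|010⟩ + 0.7934i|111⟩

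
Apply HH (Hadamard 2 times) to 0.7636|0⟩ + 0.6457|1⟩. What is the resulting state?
0.7636|0⟩ + 0.6457|1⟩

H² = I, so an even number of Hadamards cancels: H^2 = I and the state is unchanged.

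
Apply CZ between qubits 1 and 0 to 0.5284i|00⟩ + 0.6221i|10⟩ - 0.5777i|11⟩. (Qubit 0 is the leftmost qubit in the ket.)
0.5284i|00⟩ + 0.6221i|10⟩ + 0.5777i|11⟩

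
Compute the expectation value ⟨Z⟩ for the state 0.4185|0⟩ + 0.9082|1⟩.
-0.6497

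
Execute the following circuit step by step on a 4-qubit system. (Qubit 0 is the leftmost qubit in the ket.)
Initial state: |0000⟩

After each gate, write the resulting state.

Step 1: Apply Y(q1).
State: i|0100⟩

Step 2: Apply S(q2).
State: i|0100⟩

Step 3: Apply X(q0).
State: i|1100⟩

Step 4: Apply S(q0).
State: -|1100⟩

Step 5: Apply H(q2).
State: -1/√2|1100⟩ - 1/√2|1110⟩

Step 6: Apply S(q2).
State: -1/√2|1100⟩ - (1/√2)i|1110⟩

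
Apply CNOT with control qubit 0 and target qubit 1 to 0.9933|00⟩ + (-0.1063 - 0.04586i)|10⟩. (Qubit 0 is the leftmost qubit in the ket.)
0.9933|00⟩ + (-0.1063 - 0.04586i)|11⟩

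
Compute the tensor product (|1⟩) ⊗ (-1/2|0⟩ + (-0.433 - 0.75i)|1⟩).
-1/2|10⟩ + (-0.433 - 0.75i)|11⟩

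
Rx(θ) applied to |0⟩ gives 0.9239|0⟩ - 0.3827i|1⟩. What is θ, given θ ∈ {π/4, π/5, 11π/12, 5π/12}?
π/4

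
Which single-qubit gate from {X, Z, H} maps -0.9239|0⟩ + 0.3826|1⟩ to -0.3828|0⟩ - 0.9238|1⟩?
H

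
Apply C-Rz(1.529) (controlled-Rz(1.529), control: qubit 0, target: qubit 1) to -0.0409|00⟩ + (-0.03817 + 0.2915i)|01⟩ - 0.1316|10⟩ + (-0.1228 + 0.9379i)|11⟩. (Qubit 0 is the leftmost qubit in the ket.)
-0.0409|00⟩ + (-0.03817 + 0.2915i)|01⟩ + (-0.09498 + 0.09109i)|10⟩ + (-0.7378 + 0.5919i)|11⟩

C-Rz(1.529) leaves the control-|0⟩ kets |00⟩, |01⟩ unchanged and applies Rz(1.529) to qubit 1 on the control-|1⟩ pair (|10⟩, |11⟩).
Rz(1.529) = [[e^(−iθ/2), 0], [0, e^(iθ/2)]] with e^(±iθ/2) = cos(θ/2) ± i·sin(θ/2); θ = 1.529, cos(θ/2) ≈ 0.721729, sin(θ/2) ≈ 0.692176.
With a = amp(|10⟩) = -0.1316 and b = amp(|11⟩) = (-0.1228 + 0.9379i):
new amp(|10⟩) = (0.721729 - 0.692176i)·a = (-0.09498 + 0.09109i)
new amp(|11⟩) = (0.721729 + 0.692176i)·b = (-0.7378 + 0.5919i)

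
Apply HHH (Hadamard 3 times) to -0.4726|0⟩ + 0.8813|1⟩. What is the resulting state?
0.289|0⟩ - 0.9574|1⟩

H² = I, so H^3 = H: a single Hadamard. With (a, b) = (-0.4726, 0.8813), H gives ((a + b)/√2, (a − b)/√2) = (0.289, -0.9574).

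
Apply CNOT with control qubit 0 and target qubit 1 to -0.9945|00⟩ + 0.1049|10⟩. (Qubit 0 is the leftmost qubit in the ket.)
-0.9945|00⟩ + 0.1049|11⟩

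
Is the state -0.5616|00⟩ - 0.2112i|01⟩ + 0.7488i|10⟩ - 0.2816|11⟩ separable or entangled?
Separable

Writing the state as a|00⟩ + b|01⟩ + c|10⟩ + d|11⟩, it is a product state iff ad − bc = 0.
Here (a, b, c, d) = (-0.5616, -0.2112i, 0.7488i, -0.2816): ad − bc = (-0.5616)(-0.2816) − (-0.2112i)(0.7488i) = 0, so the state is separable.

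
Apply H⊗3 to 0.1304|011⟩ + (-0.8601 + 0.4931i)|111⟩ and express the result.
(-0.258 + 0.1743i)|000⟩ + (0.258 - 0.1743i)|001⟩ + (0.258 - 0.1743i)|010⟩ + (-0.258 + 0.1743i)|011⟩ + (0.3502 - 0.1743i)|100⟩ + (-0.3502 + 0.1743i)|101⟩ + (-0.3502 + 0.1743i)|110⟩ + (0.3502 - 0.1743i)|111⟩

H⊗3 gives amp(|y⟩) = (1/2√2) Σ_x (−1)^(x·y) amp(|x⟩), where x·y is the number of positions in which both x and y have a 1.
|000⟩: (0.1304 + (-0.8601 + 0.4931i))/(2√2) = (-0.258 + 0.1743i)
|001⟩: (-0.1304 - (-0.8601 + 0.4931i))/(2√2) = (0.258 - 0.1743i)
|010⟩: (-0.1304 - (-0.8601 + 0.4931i))/(2√2) = (0.258 - 0.1743i)
|011⟩: (0.1304 + (-0.8601 + 0.4931i))/(2√2) = (-0.258 + 0.1743i)
|100⟩: (0.1304 - (-0.8601 + 0.4931i))/(2√2) = (0.3502 - 0.1743i)
|101⟩: (-0.1304 + (-0.8601 + 0.4931i))/(2√2) = (-0.3502 + 0.1743i)
|110⟩: (-0.1304 + (-0.8601 + 0.4931i))/(2√2) = (-0.3502 + 0.1743i)
|111⟩: (0.1304 - (-0.8601 + 0.4931i))/(2√2) = (0.3502 - 0.1743i)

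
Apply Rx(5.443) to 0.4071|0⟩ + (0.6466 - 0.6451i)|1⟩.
(-0.6348 - 0.2637i)|0⟩ + (-0.5904 + 0.423i)|1⟩

Rx(5.443) = [[cos(θ/2), −i·sin(θ/2)], [−i·sin(θ/2), cos(θ/2)]]; θ = 5.443, cos(θ/2) ≈ -0.913051, sin(θ/2) ≈ 0.407845.
With a = amp(|0⟩) = 0.4071 and b = amp(|1⟩) = (0.6466 - 0.6451i):
new amp(|0⟩) = (-0.913051)·a + (-0.407845i)·b = (-0.6348 - 0.2637i)
new amp(|1⟩) = (-0.407845i)·a + (-0.913051)·b = (-0.5904 + 0.423i)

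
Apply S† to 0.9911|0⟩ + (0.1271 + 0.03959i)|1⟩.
0.9911|0⟩ + (0.03959 - 0.1271i)|1⟩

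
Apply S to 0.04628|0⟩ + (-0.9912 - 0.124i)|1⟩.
0.04628|0⟩ + (0.124 - 0.9912i)|1⟩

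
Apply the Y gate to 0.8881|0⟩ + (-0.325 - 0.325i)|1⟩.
(-0.325 + 0.325i)|0⟩ + 0.8881i|1⟩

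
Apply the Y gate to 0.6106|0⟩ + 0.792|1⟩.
-0.792i|0⟩ + 0.6106i|1⟩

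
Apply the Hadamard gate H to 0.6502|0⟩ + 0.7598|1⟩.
0.997|0⟩ - 0.0775|1⟩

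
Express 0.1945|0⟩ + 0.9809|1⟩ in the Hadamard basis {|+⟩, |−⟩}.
0.8311|+⟩ - 0.5561|−⟩

With |ψ⟩ = α|0⟩ + β|1⟩, the Hadamard-basis coefficients are ⟨+|ψ⟩ = (α + β)/√2 and ⟨−|ψ⟩ = (α − β)/√2.
Here α = 0.1945, β = 0.9809: (α + β)/√2 = 0.8311, (α − β)/√2 = -0.5561.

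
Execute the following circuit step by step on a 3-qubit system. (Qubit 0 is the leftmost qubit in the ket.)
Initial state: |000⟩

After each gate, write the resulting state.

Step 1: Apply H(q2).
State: 1/√2|000⟩ + 1/√2|001⟩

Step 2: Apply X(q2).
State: 1/√2|000⟩ + 1/√2|001⟩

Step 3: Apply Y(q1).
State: (1/√2)i|010⟩ + (1/√2)i|011⟩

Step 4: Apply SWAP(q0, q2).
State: (1/√2)i|010⟩ + (1/√2)i|110⟩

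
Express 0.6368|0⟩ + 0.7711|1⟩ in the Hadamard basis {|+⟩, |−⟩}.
0.9955|+⟩ - 0.09496|−⟩

With |ψ⟩ = α|0⟩ + β|1⟩, the Hadamard-basis coefficients are ⟨+|ψ⟩ = (α + β)/√2 and ⟨−|ψ⟩ = (α − β)/√2.
Here α = 0.6368, β = 0.7711: (α + β)/√2 = 0.9955, (α − β)/√2 = -0.09496.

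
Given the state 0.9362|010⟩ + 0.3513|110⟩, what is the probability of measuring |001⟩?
0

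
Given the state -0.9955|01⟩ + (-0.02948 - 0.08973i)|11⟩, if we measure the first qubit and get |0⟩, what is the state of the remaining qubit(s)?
-|1⟩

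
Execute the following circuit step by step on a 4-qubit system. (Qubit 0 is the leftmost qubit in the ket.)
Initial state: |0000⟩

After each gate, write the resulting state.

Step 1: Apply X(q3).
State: |0001⟩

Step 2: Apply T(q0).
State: |0001⟩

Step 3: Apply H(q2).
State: 1/√2|0001⟩ + 1/√2|0011⟩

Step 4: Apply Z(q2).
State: 1/√2|0001⟩ - 1/√2|0011⟩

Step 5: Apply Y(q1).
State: (1/√2)i|0101⟩ - (1/√2)i|0111⟩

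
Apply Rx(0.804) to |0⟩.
0.9203|0⟩ - 0.3913i|1⟩

Rx(0.804) = [[cos(θ/2), −i·sin(θ/2)], [−i·sin(θ/2), cos(θ/2)]]; θ = 0.804, cos(θ/2) ≈ 0.92028, sin(θ/2) ≈ 0.39126.
With a = amp(|0⟩) = 1 and b = amp(|1⟩) = 0:
new amp(|0⟩) = (0.92028)·a + (-0.39126i)·b = 0.9203
new amp(|1⟩) = (-0.39126i)·a + (0.92028)·b = -0.3913i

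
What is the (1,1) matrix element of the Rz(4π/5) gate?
(0.309 + 0.9511i)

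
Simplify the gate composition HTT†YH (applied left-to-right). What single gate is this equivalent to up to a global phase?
Y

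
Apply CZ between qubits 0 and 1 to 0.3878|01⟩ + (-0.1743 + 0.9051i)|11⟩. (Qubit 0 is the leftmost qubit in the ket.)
0.3878|01⟩ + (0.1743 - 0.9051i)|11⟩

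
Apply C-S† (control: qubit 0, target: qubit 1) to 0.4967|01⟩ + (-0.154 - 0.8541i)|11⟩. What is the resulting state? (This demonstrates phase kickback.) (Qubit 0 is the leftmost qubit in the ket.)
0.4967|01⟩ + (-0.8541 + 0.154i)|11⟩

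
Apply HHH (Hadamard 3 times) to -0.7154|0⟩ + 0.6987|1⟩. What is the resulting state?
-0.01181|0⟩ - 0.9999|1⟩

H² = I, so H^3 = H: a single Hadamard. With (a, b) = (-0.7154, 0.6987), H gives ((a + b)/√2, (a − b)/√2) = (-0.01181, -0.9999).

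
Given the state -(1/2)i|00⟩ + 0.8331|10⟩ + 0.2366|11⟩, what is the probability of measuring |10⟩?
0.6941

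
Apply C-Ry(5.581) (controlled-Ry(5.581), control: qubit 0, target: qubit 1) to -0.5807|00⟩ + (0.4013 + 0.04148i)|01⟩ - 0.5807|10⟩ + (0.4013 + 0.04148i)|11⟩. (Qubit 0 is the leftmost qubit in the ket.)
-0.5807|00⟩ + (0.4013 + 0.04148i)|01⟩ + (0.4073 - 0.01427i)|10⟩ + (-0.5765 - 0.03895i)|11⟩

C-Ry(5.581) leaves the control-|0⟩ kets |00⟩, |01⟩ unchanged and applies Ry(5.581) to qubit 1 on the control-|1⟩ pair (|10⟩, |11⟩).
Ry(5.581) = [[cos(θ/2), −sin(θ/2)], [sin(θ/2), cos(θ/2)]]; θ = 5.581, cos(θ/2) ≈ -0.938997, sin(θ/2) ≈ 0.343924.
With a = amp(|10⟩) = -0.5807 and b = amp(|11⟩) = (0.4013 + 0.04148i):
new amp(|10⟩) = (-0.938997)·a + (-0.343924)·b = (0.4073 - 0.01427i)
new amp(|11⟩) = (0.343924)·a + (-0.938997)·b = (-0.5765 - 0.03895i)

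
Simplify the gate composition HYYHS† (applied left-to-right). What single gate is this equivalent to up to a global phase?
S†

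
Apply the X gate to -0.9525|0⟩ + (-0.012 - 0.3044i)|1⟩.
(-0.012 - 0.3044i)|0⟩ - 0.9525|1⟩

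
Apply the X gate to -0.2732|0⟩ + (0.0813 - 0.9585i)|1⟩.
(0.0813 - 0.9585i)|0⟩ - 0.2732|1⟩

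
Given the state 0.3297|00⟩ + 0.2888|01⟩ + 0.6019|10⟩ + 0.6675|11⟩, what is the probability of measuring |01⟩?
0.08341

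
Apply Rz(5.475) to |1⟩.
(-0.9195 + 0.3932i)|1⟩

Rz(5.475) = [[e^(−iθ/2), 0], [0, e^(iθ/2)]] with e^(±iθ/2) = cos(θ/2) ± i·sin(θ/2); θ = 5.475, cos(θ/2) ≈ -0.91946, sin(θ/2) ≈ 0.393185.
With a = amp(|0⟩) = 0 and b = amp(|1⟩) = 1:
new amp(|0⟩) = (-0.91946 - 0.393185i)·a = 0
new amp(|1⟩) = (-0.91946 + 0.393185i)·b = (-0.9195 + 0.3932i)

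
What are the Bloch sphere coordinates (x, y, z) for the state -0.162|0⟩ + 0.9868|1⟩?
(-0.3197, 0, -0.9475)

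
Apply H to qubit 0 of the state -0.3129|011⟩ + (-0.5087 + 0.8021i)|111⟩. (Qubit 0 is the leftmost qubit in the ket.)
(-0.581 + 0.5672i)|011⟩ + (0.1385 - 0.5672i)|111⟩

H on qubit 0 mixes each pair of kets that differ only in qubit 0: amplitudes (a, b) of (|…0…⟩, |…1…⟩) become ((a + b)/√2, (a − b)/√2). Kets absent from the input have amplitude 0.
(|011⟩, |111⟩): (a, b) = (-0.3129, (-0.5087 + 0.8021i)) → ((-0.581 + 0.5672i), (0.1385 - 0.5672i))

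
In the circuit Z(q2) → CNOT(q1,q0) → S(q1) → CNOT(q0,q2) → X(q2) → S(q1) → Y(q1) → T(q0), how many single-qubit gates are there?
6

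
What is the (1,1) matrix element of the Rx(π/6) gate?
0.9659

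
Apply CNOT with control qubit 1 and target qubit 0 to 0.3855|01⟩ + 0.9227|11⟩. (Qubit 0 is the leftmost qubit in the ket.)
0.9227|01⟩ + 0.3855|11⟩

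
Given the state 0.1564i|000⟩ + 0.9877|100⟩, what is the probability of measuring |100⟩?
0.9756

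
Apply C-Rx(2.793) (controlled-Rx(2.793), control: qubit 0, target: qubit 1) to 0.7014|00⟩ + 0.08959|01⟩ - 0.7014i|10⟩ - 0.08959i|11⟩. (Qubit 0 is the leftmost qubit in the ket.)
0.7014|00⟩ + 0.08959|01⟩ + (-0.08823 - 0.1216i)|10⟩ + (-0.6908 - 0.01554i)|11⟩

C-Rx(2.793) leaves the control-|0⟩ kets |00⟩, |01⟩ unchanged and applies Rx(2.793) to qubit 1 on the control-|1⟩ pair (|10⟩, |11⟩).
Rx(2.793) = [[cos(θ/2), −i·sin(θ/2)], [−i·sin(θ/2), cos(θ/2)]]; θ = 2.793, cos(θ/2) ≈ 0.173415, sin(θ/2) ≈ 0.984849.
With a = amp(|10⟩) = -0.7014i and b = amp(|11⟩) = -0.08959i:
new amp(|10⟩) = (0.173415)·a + (-0.984849i)·b = (-0.08823 - 0.1216i)
new amp(|11⟩) = (-0.984849i)·a + (0.173415)·b = (-0.6908 - 0.01554i)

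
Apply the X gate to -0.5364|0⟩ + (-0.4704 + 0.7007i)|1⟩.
(-0.4704 + 0.7007i)|0⟩ - 0.5364|1⟩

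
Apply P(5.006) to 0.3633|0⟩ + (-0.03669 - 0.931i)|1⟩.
0.3633|0⟩ + (-0.9018 - 0.2343i)|1⟩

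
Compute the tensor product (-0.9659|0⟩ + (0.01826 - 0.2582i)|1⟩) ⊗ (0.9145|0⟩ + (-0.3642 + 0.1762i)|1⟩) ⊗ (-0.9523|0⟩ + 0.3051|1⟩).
0.8412|000⟩ - 0.2695|001⟩ + (-0.335 + 0.1621i)|010⟩ + (0.1073 - 0.05193i)|011⟩ + (-0.0159 + 0.2249i)|100⟩ + (0.005095 - 0.07204i)|101⟩ + (-0.03699 - 0.09261i)|110⟩ + (0.01185 + 0.02967i)|111⟩

amp(|b₁b₂…⟩) = product of the factor amplitudes for bits b₁, b₂, …; only kets whose every factor amplitude is nonzero survive.
|000⟩: (-0.9659)(0.9145)(-0.9523) = 0.8412
|001⟩: (-0.9659)(0.9145)(0.3051) = -0.2695
|010⟩: (-0.9659)(-0.3642 + 0.1762i)(-0.9523) = (-0.335 + 0.1621i)
|011⟩: (-0.9659)(-0.3642 + 0.1762i)(0.3051) = (0.1073 - 0.05193i)
|100⟩: (0.01826 - 0.2582i)(0.9145)(-0.9523) = (-0.0159 + 0.2249i)
|101⟩: (0.01826 - 0.2582i)(0.9145)(0.3051) = (0.005095 - 0.07204i)
|110⟩: (0.01826 - 0.2582i)(-0.3642 + 0.1762i)(-0.9523) = (-0.03699 - 0.09261i)
|111⟩: (0.01826 - 0.2582i)(-0.3642 + 0.1762i)(0.3051) = (0.01185 + 0.02967i)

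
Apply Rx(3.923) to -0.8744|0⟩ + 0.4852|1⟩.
(0.333 - 0.4486i)|0⟩ + (-0.1848 + 0.8085i)|1⟩

Rx(3.923) = [[cos(θ/2), −i·sin(θ/2)], [−i·sin(θ/2), cos(θ/2)]]; θ = 3.923, cos(θ/2) ≈ -0.380839, sin(θ/2) ≈ 0.924641.
With a = amp(|0⟩) = -0.8744 and b = amp(|1⟩) = 0.4852:
new amp(|0⟩) = (-0.380839)·a + (-0.924641i)·b = (0.333 - 0.4486i)
new amp(|1⟩) = (-0.924641i)·a + (-0.380839)·b = (-0.1848 + 0.8085i)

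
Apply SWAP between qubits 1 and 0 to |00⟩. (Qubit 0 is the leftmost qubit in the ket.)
|00⟩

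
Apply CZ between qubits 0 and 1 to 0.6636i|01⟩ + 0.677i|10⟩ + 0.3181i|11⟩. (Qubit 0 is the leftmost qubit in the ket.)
0.6636i|01⟩ + 0.677i|10⟩ - 0.3181i|11⟩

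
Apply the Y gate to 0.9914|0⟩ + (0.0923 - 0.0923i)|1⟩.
(-0.0923 - 0.0923i)|0⟩ + 0.9914i|1⟩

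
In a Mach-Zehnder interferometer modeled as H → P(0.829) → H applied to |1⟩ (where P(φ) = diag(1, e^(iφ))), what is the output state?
(0.1622 - 0.3686i)|0⟩ + (0.8378 + 0.3686i)|1⟩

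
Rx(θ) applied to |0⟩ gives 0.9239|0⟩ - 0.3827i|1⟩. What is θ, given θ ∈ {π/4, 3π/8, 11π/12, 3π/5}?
π/4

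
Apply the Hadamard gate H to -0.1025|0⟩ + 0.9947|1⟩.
0.6309|0⟩ - 0.7758|1⟩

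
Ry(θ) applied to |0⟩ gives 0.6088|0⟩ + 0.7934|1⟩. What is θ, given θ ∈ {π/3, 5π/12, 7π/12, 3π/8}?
7π/12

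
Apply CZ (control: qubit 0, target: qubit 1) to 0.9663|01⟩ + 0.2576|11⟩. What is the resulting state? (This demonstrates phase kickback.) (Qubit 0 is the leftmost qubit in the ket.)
0.9663|01⟩ - 0.2576|11⟩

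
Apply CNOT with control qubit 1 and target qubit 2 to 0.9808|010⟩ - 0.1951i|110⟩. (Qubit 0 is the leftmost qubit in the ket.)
0.9808|011⟩ - 0.1951i|111⟩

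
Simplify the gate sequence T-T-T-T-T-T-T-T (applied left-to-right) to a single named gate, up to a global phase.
I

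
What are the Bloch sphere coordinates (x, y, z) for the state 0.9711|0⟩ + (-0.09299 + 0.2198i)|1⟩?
(-0.1806, 0.4269, 0.8861)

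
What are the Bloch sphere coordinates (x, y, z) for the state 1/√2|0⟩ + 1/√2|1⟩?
(1, 0, 0)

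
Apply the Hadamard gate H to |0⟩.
1/√2|0⟩ + 1/√2|1⟩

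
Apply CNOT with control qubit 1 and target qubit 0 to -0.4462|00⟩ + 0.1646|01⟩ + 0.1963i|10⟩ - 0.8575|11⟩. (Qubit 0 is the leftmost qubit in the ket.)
-0.4462|00⟩ - 0.8575|01⟩ + 0.1963i|10⟩ + 0.1646|11⟩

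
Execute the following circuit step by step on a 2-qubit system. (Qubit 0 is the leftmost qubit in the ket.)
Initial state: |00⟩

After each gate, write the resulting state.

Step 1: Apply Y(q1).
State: i|01⟩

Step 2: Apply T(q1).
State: (-1/√2 + (1/√2)i)|01⟩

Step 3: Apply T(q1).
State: -|01⟩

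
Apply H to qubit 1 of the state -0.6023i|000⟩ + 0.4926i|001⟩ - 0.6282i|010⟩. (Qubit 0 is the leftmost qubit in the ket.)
-0.8701i|000⟩ + 0.3483i|001⟩ + 0.01831i|010⟩ + 0.3483i|011⟩

H on qubit 1 mixes each pair of kets that differ only in qubit 1: amplitudes (a, b) of (|…0…⟩, |…1…⟩) become ((a + b)/√2, (a − b)/√2). Kets absent from the input have amplitude 0.
(|000⟩, |010⟩): (a, b) = (-0.6023i, -0.6282i) → (-0.8701i, 0.01831i)
(|001⟩, |011⟩): (a, b) = (0.4926i, 0) → (0.3483i, 0.3483i)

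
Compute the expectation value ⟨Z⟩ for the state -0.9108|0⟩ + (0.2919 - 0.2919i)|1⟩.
0.6591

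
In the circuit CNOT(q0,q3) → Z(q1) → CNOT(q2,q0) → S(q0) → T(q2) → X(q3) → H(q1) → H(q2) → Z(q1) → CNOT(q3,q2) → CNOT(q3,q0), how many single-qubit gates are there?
7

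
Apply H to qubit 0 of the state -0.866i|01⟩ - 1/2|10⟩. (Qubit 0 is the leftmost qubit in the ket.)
-1/√8|00⟩ - 0.6124i|01⟩ + 1/√8|10⟩ - 0.6124i|11⟩

H on qubit 0 mixes each pair of kets that differ only in qubit 0: amplitudes (a, b) of (|…0…⟩, |…1…⟩) become ((a + b)/√2, (a − b)/√2). Kets absent from the input have amplitude 0.
(|00⟩, |10⟩): (a, b) = (0, -1/2) → (-1/√8, 1/√8)
(|01⟩, |11⟩): (a, b) = (-0.866i, 0) → (-0.6124i, -0.6124i)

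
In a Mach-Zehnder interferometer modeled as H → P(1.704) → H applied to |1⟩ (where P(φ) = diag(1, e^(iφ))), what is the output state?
(0.5664 - 0.4956i)|0⟩ + (0.4336 + 0.4956i)|1⟩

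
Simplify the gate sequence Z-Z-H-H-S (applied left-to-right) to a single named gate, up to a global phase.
S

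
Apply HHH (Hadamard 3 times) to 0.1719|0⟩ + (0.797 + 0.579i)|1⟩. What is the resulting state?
(0.6851 + 0.4094i)|0⟩ + (-0.442 - 0.4094i)|1⟩

H² = I, so H^3 = H: a single Hadamard. With (a, b) = (0.1719, (0.797 + 0.579i)), H gives ((a + b)/√2, (a − b)/√2) = ((0.6851 + 0.4094i), (-0.442 - 0.4094i)).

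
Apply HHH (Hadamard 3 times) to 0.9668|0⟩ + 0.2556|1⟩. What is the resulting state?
0.8644|0⟩ + 0.5029|1⟩

H² = I, so H^3 = H: a single Hadamard. With (a, b) = (0.9668, 0.2556), H gives ((a + b)/√2, (a − b)/√2) = (0.8644, 0.5029).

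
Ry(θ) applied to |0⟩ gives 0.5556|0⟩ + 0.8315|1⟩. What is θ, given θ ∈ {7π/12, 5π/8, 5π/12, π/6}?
5π/8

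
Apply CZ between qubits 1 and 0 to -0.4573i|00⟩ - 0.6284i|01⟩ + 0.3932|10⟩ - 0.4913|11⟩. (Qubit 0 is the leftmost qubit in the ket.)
-0.4573i|00⟩ - 0.6284i|01⟩ + 0.3932|10⟩ + 0.4913|11⟩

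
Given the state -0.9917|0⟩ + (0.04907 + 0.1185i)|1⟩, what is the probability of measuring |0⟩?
0.9835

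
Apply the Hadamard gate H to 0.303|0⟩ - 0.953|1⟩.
-0.4596|0⟩ + 0.8881|1⟩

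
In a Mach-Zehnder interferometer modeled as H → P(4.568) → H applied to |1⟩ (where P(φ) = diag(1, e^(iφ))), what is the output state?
(0.5719 + 0.4948i)|0⟩ + (0.4281 - 0.4948i)|1⟩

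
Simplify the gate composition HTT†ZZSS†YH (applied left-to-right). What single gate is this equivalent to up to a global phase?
Y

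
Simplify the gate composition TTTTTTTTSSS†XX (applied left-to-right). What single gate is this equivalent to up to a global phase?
S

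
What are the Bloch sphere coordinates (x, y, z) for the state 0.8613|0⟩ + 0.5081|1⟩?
(0.8753, 0, 0.4837)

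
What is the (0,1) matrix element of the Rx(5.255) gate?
-0.4917i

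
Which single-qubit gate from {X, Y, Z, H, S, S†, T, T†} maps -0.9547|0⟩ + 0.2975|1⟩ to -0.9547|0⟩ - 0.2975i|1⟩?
S†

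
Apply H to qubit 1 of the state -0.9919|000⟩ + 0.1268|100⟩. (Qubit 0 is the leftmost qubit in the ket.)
-0.7014|000⟩ - 0.7014|010⟩ + 0.08966|100⟩ + 0.08966|110⟩

H on qubit 1 mixes each pair of kets that differ only in qubit 1: amplitudes (a, b) of (|…0…⟩, |…1…⟩) become ((a + b)/√2, (a − b)/√2). Kets absent from the input have amplitude 0.
(|000⟩, |010⟩): (a, b) = (-0.9919, 0) → (-0.7014, -0.7014)
(|100⟩, |110⟩): (a, b) = (0.1268, 0) → (0.08966, 0.08966)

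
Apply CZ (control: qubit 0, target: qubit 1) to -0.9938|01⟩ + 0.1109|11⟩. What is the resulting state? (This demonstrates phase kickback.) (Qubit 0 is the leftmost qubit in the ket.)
-0.9938|01⟩ - 0.1109|11⟩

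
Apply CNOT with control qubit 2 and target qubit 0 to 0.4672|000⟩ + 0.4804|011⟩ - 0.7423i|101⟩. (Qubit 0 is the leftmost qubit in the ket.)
0.4672|000⟩ - 0.7423i|001⟩ + 0.4804|111⟩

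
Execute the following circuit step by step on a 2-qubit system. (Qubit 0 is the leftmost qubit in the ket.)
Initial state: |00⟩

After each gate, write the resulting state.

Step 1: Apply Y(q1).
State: i|01⟩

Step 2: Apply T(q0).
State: i|01⟩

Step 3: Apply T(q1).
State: (-1/√2 + (1/√2)i)|01⟩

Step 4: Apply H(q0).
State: (-1/2 + (1/2)i)|01⟩ + (-1/2 + (1/2)i)|11⟩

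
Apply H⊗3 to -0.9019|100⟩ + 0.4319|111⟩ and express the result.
-0.1662|000⟩ - 0.4716|001⟩ - 0.4716|010⟩ - 0.1662|011⟩ + 0.1662|100⟩ + 0.4716|101⟩ + 0.4716|110⟩ + 0.1662|111⟩

H⊗3 gives amp(|y⟩) = (1/2√2) Σ_x (−1)^(x·y) amp(|x⟩), where x·y is the number of positions in which both x and y have a 1.
|000⟩: (-0.9019 + 0.4319)/(2√2) = -0.1662
|001⟩: (-0.9019 - 0.4319)/(2√2) = -0.4716
|010⟩: (-0.9019 - 0.4319)/(2√2) = -0.4716
|011⟩: (-0.9019 + 0.4319)/(2√2) = -0.1662
|100⟩: (0.9019 - 0.4319)/(2√2) = 0.1662
|101⟩: (0.9019 + 0.4319)/(2√2) = 0.4716
|110⟩: (0.9019 + 0.4319)/(2√2) = 0.4716
|111⟩: (0.9019 - 0.4319)/(2√2) = 0.1662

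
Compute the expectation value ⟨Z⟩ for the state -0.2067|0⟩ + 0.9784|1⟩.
-0.9145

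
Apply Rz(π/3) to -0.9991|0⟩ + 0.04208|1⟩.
(-0.8652 + 0.4996i)|0⟩ + (0.03644 + 0.02104i)|1⟩

Rz(π/3) = [[e^(−iθ/2), 0], [0, e^(iθ/2)]] with e^(±iθ/2) = cos(θ/2) ± i·sin(θ/2); θ = π/3, cos(θ/2) ≈ 0.866025, sin(θ/2) ≈ 0.5.
With a = amp(|0⟩) = -0.9991 and b = amp(|1⟩) = 0.04208:
new amp(|0⟩) = (0.866025 - 0.5i)·a = (-0.8652 + 0.4996i)
new amp(|1⟩) = (0.866025 + 0.5i)·b = (0.03644 + 0.02104i)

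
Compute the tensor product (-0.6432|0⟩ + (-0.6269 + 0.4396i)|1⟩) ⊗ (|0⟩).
-0.6432|00⟩ + (-0.6269 + 0.4396i)|10⟩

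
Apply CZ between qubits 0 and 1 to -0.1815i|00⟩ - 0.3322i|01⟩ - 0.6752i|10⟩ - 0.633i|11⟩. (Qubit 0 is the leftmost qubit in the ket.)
-0.1815i|00⟩ - 0.3322i|01⟩ - 0.6752i|10⟩ + 0.633i|11⟩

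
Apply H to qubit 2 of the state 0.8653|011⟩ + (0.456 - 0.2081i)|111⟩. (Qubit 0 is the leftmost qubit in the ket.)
0.6119|010⟩ - 0.6119|011⟩ + (0.3224 - 0.1471i)|110⟩ + (-0.3224 + 0.1471i)|111⟩

H on qubit 2 mixes each pair of kets that differ only in qubit 2: amplitudes (a, b) of (|…0…⟩, |…1…⟩) become ((a + b)/√2, (a − b)/√2). Kets absent from the input have amplitude 0.
(|010⟩, |011⟩): (a, b) = (0, 0.8653) → (0.6119, -0.6119)
(|110⟩, |111⟩): (a, b) = (0, (0.456 - 0.2081i)) → ((0.3224 - 0.1471i), (-0.3224 + 0.1471i))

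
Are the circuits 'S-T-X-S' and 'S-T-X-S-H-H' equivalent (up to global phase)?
Yes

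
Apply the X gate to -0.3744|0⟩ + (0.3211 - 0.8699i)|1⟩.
(0.3211 - 0.8699i)|0⟩ - 0.3744|1⟩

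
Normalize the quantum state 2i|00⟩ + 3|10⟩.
0.5547i|00⟩ + 0.8321|10⟩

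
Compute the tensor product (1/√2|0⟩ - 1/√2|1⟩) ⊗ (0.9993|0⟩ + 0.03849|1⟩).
0.7066|00⟩ + 0.02722|01⟩ - 0.7066|10⟩ - 0.02722|11⟩

amp(|b₁b₂…⟩) = product of the factor amplitudes for bits b₁, b₂, …; only kets whose every factor amplitude is nonzero survive.
|00⟩: (1/√2)(0.9993) = 0.7066
|01⟩: (1/√2)(0.03849) = 0.02722
|10⟩: (-1/√2)(0.9993) = -0.7066
|11⟩: (-1/√2)(0.03849) = -0.02722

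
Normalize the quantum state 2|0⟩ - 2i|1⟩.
1/√2|0⟩ - (1/√2)i|1⟩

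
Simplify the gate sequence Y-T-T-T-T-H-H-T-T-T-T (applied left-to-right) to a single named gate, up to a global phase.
Y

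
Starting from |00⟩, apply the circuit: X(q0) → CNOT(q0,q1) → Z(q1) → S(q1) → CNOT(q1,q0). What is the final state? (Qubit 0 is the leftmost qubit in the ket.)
-i|01⟩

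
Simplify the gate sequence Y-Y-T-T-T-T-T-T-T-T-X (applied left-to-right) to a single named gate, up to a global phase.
X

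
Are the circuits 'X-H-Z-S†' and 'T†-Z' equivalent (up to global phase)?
No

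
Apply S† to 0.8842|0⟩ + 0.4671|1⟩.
0.8842|0⟩ - 0.4671i|1⟩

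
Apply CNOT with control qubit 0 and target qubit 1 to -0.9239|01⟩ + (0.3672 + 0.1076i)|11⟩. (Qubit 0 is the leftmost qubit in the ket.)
-0.9239|01⟩ + (0.3672 + 0.1076i)|10⟩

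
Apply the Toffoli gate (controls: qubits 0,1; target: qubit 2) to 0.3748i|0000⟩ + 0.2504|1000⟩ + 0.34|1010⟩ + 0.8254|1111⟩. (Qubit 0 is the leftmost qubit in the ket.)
0.3748i|0000⟩ + 0.2504|1000⟩ + 0.34|1010⟩ + 0.8254|1101⟩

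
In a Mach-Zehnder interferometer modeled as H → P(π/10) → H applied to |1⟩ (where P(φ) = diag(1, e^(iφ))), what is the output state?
(0.02447 - 0.1545i)|0⟩ + (0.9755 + 0.1545i)|1⟩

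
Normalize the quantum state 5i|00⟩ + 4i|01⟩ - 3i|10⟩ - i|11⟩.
0.7001i|00⟩ + 0.5601i|01⟩ - 0.4201i|10⟩ - 0.14i|11⟩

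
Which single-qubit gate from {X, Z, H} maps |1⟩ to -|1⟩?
Z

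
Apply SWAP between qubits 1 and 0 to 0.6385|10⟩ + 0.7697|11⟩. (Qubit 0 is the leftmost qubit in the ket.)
0.6385|01⟩ + 0.7697|11⟩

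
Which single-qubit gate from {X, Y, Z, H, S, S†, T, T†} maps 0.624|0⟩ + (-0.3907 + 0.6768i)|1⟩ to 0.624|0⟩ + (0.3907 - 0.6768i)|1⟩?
Z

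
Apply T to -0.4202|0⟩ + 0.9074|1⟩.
-0.4202|0⟩ + (0.6416 + 0.6416i)|1⟩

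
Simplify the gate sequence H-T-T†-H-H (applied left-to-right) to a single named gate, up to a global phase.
H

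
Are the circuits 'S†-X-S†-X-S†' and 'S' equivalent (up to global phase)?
No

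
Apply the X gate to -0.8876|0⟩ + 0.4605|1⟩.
0.4605|0⟩ - 0.8876|1⟩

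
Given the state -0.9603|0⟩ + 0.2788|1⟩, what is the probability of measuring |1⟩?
0.07773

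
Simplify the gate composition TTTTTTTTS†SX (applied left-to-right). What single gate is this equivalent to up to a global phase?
X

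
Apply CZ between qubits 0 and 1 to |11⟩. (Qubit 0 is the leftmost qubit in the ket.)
-|11⟩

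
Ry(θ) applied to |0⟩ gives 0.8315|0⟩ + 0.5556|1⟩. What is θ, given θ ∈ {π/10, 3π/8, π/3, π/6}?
3π/8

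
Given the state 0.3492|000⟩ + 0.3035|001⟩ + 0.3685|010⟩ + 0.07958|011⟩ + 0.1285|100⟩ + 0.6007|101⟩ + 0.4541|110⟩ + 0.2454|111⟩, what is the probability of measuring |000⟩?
0.1219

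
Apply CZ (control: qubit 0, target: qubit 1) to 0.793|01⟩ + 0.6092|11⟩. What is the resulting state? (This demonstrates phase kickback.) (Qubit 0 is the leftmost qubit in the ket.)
0.793|01⟩ - 0.6092|11⟩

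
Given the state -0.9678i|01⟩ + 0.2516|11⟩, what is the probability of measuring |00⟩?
0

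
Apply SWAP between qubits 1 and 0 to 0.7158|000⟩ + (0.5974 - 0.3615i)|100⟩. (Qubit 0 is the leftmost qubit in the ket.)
0.7158|000⟩ + (0.5974 - 0.3615i)|010⟩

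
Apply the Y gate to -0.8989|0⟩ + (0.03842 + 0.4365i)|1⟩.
(0.4365 - 0.03842i)|0⟩ - 0.8989i|1⟩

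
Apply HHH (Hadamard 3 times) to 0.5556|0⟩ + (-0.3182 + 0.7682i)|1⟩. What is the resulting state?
(0.1679 + 0.5432i)|0⟩ + (0.6179 - 0.5432i)|1⟩

H² = I, so H^3 = H: a single Hadamard. With (a, b) = (0.5556, (-0.3182 + 0.7682i)), H gives ((a + b)/√2, (a − b)/√2) = ((0.1679 + 0.5432i), (0.6179 - 0.5432i)).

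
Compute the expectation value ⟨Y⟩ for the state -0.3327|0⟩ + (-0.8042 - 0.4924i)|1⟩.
0.3276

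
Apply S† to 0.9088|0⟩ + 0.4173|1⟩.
0.9088|0⟩ - 0.4173i|1⟩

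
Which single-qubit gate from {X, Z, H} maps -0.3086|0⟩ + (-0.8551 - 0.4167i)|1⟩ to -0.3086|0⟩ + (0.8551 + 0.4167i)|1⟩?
Z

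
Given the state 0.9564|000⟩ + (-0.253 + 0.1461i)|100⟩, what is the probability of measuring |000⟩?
0.9147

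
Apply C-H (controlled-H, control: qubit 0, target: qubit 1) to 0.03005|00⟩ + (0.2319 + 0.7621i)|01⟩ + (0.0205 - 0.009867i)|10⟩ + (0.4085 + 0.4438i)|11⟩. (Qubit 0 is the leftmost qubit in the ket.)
0.03005|00⟩ + (0.2319 + 0.7621i)|01⟩ + (0.3033 + 0.3068i)|10⟩ + (-0.2744 - 0.3208i)|11⟩

C-H leaves the control-|0⟩ kets |00⟩, |01⟩ unchanged and applies H to qubit 1 on the control-|1⟩ pair (|10⟩, |11⟩).
H = [[1/√2, 1/√2], [1/√2, -1/√2]].
With a = amp(|10⟩) = (0.0205 - 0.009867i) and b = amp(|11⟩) = (0.4085 + 0.4438i):
new amp(|10⟩) = (1/√2)·a + (1/√2)·b = (0.3033 + 0.3068i)
new amp(|11⟩) = (1/√2)·a + (-1/√2)·b = (-0.2744 - 0.3208i)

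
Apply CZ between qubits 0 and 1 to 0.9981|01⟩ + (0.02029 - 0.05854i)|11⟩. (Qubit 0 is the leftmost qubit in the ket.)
0.9981|01⟩ + (-0.02029 + 0.05854i)|11⟩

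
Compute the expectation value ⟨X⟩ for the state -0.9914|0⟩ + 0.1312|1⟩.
-0.2601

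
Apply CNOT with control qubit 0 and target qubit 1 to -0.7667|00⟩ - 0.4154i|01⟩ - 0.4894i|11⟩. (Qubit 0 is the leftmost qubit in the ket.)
-0.7667|00⟩ - 0.4154i|01⟩ - 0.4894i|10⟩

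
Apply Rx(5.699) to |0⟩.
-0.9576|0⟩ - 0.288i|1⟩

Rx(5.699) = [[cos(θ/2), −i·sin(θ/2)], [−i·sin(θ/2), cos(θ/2)]]; θ = 5.699, cos(θ/2) ≈ -0.957643, sin(θ/2) ≈ 0.287957.
With a = amp(|0⟩) = 1 and b = amp(|1⟩) = 0:
new amp(|0⟩) = (-0.957643)·a + (-0.287957i)·b = -0.9576
new amp(|1⟩) = (-0.287957i)·a + (-0.957643)·b = -0.288i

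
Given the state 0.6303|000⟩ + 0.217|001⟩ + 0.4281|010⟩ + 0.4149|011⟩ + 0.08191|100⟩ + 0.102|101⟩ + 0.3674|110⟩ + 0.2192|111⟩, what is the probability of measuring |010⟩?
0.1833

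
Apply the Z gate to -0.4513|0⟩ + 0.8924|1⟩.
-0.4513|0⟩ - 0.8924|1⟩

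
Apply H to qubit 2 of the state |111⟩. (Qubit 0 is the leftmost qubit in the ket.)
1/√2|110⟩ - 1/√2|111⟩

H on qubit 2 mixes each pair of kets that differ only in qubit 2: amplitudes (a, b) of (|…0…⟩, |…1…⟩) become ((a + b)/√2, (a − b)/√2). Kets absent from the input have amplitude 0.
(|110⟩, |111⟩): (a, b) = (0, 1) → (1/√2, -1/√2)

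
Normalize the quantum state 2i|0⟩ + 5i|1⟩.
0.3714i|0⟩ + 0.9285i|1⟩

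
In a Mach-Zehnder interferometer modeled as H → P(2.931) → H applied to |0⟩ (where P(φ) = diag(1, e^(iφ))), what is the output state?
(0.01105 + 0.1045i)|0⟩ + (0.989 - 0.1045i)|1⟩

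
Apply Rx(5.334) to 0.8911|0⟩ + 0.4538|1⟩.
(-0.7926 - 0.2074i)|0⟩ + (-0.4036 - 0.4072i)|1⟩

Rx(5.334) = [[cos(θ/2), −i·sin(θ/2)], [−i·sin(θ/2), cos(θ/2)]]; θ = 5.334, cos(θ/2) ≈ -0.889479, sin(θ/2) ≈ 0.456976.
With a = amp(|0⟩) = 0.8911 and b = amp(|1⟩) = 0.4538:
new amp(|0⟩) = (-0.889479)·a + (-0.456976i)·b = (-0.7926 - 0.2074i)
new amp(|1⟩) = (-0.456976i)·a + (-0.889479)·b = (-0.4036 - 0.4072i)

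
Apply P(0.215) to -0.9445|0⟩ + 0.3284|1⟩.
-0.9445|0⟩ + (0.3208 + 0.07006i)|1⟩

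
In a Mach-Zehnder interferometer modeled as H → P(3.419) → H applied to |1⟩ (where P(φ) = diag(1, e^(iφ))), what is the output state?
(0.9809 + 0.1369i)|0⟩ + (0.01912 - 0.1369i)|1⟩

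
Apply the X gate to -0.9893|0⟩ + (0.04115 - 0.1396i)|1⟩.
(0.04115 - 0.1396i)|0⟩ - 0.9893|1⟩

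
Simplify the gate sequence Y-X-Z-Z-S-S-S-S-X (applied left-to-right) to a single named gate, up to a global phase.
Y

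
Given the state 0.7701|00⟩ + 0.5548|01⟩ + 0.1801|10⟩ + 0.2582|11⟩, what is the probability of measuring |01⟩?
0.3078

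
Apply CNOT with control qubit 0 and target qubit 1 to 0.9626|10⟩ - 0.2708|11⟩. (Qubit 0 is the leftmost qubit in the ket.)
-0.2708|10⟩ + 0.9626|11⟩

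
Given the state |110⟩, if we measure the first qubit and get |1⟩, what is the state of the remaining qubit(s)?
|10⟩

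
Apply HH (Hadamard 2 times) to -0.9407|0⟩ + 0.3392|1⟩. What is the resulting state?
-0.9407|0⟩ + 0.3392|1⟩

H² = I, so an even number of Hadamards cancels: H^2 = I and the state is unchanged.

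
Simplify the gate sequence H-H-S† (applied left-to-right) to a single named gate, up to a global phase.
S†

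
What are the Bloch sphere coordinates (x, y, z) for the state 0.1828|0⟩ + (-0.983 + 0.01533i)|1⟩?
(-0.3594, 0.005605, -0.9331)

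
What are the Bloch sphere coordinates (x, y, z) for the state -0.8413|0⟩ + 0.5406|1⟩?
(-0.9096, 0, 0.4155)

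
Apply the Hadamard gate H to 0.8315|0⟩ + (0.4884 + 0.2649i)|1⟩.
(0.9333 + 0.1873i)|0⟩ + (0.2426 - 0.1873i)|1⟩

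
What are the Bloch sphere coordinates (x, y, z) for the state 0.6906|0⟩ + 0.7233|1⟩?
(0.999, 0, -0.04623)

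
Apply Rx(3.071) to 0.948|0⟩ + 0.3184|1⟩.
(0.03345 - 0.3182i)|0⟩ + (0.01124 - 0.9474i)|1⟩

Rx(3.071) = [[cos(θ/2), −i·sin(θ/2)], [−i·sin(θ/2), cos(θ/2)]]; θ = 3.071, cos(θ/2) ≈ 0.035289, sin(θ/2) ≈ 0.999377.
With a = amp(|0⟩) = 0.948 and b = amp(|1⟩) = 0.3184:
new amp(|0⟩) = (0.035289)·a + (-0.999377i)·b = (0.03345 - 0.3182i)
new amp(|1⟩) = (-0.999377i)·a + (0.035289)·b = (0.01124 - 0.9474i)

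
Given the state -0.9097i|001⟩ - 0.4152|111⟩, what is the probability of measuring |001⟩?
0.8276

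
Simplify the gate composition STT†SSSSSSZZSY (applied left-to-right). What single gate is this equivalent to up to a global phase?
Y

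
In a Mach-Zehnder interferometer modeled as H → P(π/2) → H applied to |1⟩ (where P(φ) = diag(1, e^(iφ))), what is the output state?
(1/2 - (1/2)i)|0⟩ + (1/2 + (1/2)i)|1⟩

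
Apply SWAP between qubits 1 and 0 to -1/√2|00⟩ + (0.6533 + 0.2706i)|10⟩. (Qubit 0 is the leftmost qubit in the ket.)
-1/√2|00⟩ + (0.6533 + 0.2706i)|01⟩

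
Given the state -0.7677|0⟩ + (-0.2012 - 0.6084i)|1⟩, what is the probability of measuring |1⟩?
0.4106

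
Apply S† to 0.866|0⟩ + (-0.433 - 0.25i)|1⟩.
0.866|0⟩ + (-0.25 + 0.433i)|1⟩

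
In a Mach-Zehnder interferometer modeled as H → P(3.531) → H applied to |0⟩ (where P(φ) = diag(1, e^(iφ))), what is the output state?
(0.03743 - 0.1898i)|0⟩ + (0.9626 + 0.1898i)|1⟩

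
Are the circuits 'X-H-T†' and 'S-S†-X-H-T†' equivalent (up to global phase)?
Yes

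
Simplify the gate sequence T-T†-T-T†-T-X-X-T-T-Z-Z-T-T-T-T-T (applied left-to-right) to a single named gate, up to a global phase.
I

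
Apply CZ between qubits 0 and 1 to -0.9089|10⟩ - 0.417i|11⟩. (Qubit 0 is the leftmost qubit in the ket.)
-0.9089|10⟩ + 0.417i|11⟩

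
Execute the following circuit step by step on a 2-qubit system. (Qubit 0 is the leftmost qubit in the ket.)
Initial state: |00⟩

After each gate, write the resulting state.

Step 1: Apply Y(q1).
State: i|01⟩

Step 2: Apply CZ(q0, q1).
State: i|01⟩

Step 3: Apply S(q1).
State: -|01⟩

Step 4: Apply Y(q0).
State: -i|11⟩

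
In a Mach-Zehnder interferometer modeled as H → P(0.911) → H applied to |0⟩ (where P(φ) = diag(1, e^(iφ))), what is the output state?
(0.8065 + 0.3951i)|0⟩ + (0.1935 - 0.3951i)|1⟩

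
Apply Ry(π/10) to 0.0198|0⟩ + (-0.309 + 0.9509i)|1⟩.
(0.06789 - 0.1488i)|0⟩ + (-0.3021 + 0.9392i)|1⟩

Ry(π/10) = [[cos(θ/2), −sin(θ/2)], [sin(θ/2), cos(θ/2)]]; θ = π/10, cos(θ/2) ≈ 0.987688, sin(θ/2) ≈ 0.156434.
With a = amp(|0⟩) = 0.0198 and b = amp(|1⟩) = (-0.309 + 0.9509i):
new amp(|0⟩) = (0.987688)·a + (-0.156434)·b = (0.06789 - 0.1488i)
new amp(|1⟩) = (0.156434)·a + (0.987688)·b = (-0.3021 + 0.9392i)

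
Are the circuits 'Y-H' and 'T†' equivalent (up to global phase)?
No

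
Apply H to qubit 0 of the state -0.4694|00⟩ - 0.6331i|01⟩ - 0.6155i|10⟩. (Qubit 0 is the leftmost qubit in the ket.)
(-0.3319 - 0.4352i)|00⟩ - 0.4477i|01⟩ + (-0.3319 + 0.4352i)|10⟩ - 0.4477i|11⟩

H on qubit 0 mixes each pair of kets that differ only in qubit 0: amplitudes (a, b) of (|…0…⟩, |…1…⟩) become ((a + b)/√2, (a − b)/√2). Kets absent from the input have amplitude 0.
(|00⟩, |10⟩): (a, b) = (-0.4694, -0.6155i) → ((-0.3319 - 0.4352i), (-0.3319 + 0.4352i))
(|01⟩, |11⟩): (a, b) = (-0.6331i, 0) → (-0.4477i, -0.4477i)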